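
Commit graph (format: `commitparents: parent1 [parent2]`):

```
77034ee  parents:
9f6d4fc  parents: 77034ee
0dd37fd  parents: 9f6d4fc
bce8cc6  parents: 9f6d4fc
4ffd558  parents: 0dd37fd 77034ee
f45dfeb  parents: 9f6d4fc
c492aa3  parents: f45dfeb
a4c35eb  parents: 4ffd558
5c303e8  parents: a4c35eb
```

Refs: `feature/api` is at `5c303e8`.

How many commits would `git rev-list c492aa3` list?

4

Walking parent pointers from c492aa3: reachable set = {77034ee, 9f6d4fc, c492aa3, f45dfeb}.
That is 4 commits.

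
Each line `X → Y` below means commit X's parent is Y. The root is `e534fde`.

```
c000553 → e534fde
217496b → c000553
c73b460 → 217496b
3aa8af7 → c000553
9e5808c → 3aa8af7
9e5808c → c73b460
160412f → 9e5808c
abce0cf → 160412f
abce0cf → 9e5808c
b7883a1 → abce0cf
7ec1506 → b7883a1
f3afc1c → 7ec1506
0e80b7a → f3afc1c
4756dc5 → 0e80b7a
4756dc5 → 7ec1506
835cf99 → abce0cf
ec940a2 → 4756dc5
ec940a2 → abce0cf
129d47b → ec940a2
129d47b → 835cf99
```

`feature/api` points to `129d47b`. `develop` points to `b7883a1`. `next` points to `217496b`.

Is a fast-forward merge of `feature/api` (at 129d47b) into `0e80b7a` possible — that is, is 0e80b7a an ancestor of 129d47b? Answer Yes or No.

A fast-forward from 0e80b7a to 129d47b is possible iff 0e80b7a is an ancestor of 129d47b.
Ancestors of 129d47b: {0e80b7a, 129d47b, 160412f, 217496b, 3aa8af7, 4756dc5, 7ec1506, 835cf99, 9e5808c, abce0cf, b7883a1, c000553, c73b460, e534fde, ec940a2, f3afc1c}.
0e80b7a is among them, so fast-forward is possible.

Yes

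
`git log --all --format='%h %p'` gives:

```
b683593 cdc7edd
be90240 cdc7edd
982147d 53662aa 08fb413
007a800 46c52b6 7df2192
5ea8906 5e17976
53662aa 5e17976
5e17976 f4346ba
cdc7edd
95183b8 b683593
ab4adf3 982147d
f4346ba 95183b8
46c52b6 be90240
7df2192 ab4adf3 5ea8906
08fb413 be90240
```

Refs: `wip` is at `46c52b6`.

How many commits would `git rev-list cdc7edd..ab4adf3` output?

9

Reachable from ab4adf3: {08fb413, 53662aa, 5e17976, 95183b8, 982147d, ab4adf3, b683593, be90240, cdc7edd, f4346ba}.
Reachable from cdc7edd: {cdc7edd}.
In ab4adf3's history but not cdc7edd's: {08fb413, 53662aa, 5e17976, 95183b8, 982147d, ab4adf3, b683593, be90240, f4346ba} — 9 commits.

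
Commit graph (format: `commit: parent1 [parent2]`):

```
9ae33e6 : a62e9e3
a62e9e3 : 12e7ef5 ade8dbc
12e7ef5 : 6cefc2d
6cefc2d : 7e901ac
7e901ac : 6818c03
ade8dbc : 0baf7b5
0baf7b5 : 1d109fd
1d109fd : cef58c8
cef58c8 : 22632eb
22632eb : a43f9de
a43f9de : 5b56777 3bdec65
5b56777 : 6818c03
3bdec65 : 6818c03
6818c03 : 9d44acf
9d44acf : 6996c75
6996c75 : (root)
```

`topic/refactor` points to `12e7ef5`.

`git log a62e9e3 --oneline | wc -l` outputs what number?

15

Walking parent pointers from a62e9e3: reachable set = {0baf7b5, 12e7ef5, 1d109fd, 22632eb, 3bdec65, 5b56777, 6818c03, 6996c75, 6cefc2d, 7e901ac, 9d44acf, a43f9de, a62e9e3, ade8dbc, cef58c8}.
That is 15 commits.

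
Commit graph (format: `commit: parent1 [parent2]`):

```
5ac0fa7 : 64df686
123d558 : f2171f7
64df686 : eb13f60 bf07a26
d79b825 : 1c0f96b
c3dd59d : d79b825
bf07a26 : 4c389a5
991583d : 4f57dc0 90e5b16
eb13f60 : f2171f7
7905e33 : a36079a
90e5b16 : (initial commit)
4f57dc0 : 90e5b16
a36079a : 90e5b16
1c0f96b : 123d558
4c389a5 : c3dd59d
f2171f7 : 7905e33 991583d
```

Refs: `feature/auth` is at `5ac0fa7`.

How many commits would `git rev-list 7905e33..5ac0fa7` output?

Reachable from 5ac0fa7: {123d558, 1c0f96b, 4c389a5, 4f57dc0, 5ac0fa7, 64df686, 7905e33, 90e5b16, 991583d, a36079a, bf07a26, c3dd59d, d79b825, eb13f60, f2171f7}.
Reachable from 7905e33: {7905e33, 90e5b16, a36079a}.
In 5ac0fa7's history but not 7905e33's: {123d558, 1c0f96b, 4c389a5, 4f57dc0, 5ac0fa7, 64df686, 991583d, bf07a26, c3dd59d, d79b825, eb13f60, f2171f7} — 12 commits.

12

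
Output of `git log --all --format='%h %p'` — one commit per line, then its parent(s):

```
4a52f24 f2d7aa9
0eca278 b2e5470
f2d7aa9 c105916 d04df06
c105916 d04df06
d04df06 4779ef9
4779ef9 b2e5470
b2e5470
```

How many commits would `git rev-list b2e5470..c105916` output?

Reachable from c105916: {4779ef9, b2e5470, c105916, d04df06}.
Reachable from b2e5470: {b2e5470}.
In c105916's history but not b2e5470's: {4779ef9, c105916, d04df06} — 3 commits.

3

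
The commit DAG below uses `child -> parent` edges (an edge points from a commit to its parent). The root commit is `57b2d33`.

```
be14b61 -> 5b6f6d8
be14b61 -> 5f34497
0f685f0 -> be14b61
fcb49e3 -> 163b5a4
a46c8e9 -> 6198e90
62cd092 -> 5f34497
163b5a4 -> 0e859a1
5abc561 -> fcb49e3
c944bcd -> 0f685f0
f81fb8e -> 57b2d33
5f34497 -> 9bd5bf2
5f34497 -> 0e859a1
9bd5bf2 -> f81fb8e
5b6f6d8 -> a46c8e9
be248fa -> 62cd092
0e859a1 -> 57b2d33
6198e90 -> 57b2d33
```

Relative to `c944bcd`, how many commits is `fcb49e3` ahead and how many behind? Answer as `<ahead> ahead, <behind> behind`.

2 ahead, 9 behind

Reachable from fcb49e3: {0e859a1, 163b5a4, 57b2d33, fcb49e3}.
Reachable from c944bcd: {0e859a1, 0f685f0, 57b2d33, 5b6f6d8, 5f34497, 6198e90, 9bd5bf2, a46c8e9, be14b61, c944bcd, f81fb8e}.
Only in fcb49e3's history (ahead): {163b5a4, fcb49e3} — 2.
Only in c944bcd's history (behind): {0f685f0, 5b6f6d8, 5f34497, 6198e90, 9bd5bf2, a46c8e9, be14b61, c944bcd, f81fb8e} — 9.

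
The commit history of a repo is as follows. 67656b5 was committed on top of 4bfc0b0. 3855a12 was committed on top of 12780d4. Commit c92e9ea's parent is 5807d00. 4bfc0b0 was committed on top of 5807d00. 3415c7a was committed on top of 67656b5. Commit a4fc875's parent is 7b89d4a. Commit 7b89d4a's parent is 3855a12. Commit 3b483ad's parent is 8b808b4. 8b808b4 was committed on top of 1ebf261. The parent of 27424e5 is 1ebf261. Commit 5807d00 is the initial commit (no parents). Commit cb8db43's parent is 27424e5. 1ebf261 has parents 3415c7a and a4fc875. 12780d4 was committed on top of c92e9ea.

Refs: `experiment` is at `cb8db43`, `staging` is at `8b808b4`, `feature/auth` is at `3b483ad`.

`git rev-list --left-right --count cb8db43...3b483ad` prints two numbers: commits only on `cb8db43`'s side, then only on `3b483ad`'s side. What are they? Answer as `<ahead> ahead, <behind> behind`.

2 ahead, 2 behind

Reachable from cb8db43: {12780d4, 1ebf261, 27424e5, 3415c7a, 3855a12, 4bfc0b0, 5807d00, 67656b5, 7b89d4a, a4fc875, c92e9ea, cb8db43}.
Reachable from 3b483ad: {12780d4, 1ebf261, 3415c7a, 3855a12, 3b483ad, 4bfc0b0, 5807d00, 67656b5, 7b89d4a, 8b808b4, a4fc875, c92e9ea}.
Only in cb8db43's history (ahead): {27424e5, cb8db43} — 2.
Only in 3b483ad's history (behind): {3b483ad, 8b808b4} — 2.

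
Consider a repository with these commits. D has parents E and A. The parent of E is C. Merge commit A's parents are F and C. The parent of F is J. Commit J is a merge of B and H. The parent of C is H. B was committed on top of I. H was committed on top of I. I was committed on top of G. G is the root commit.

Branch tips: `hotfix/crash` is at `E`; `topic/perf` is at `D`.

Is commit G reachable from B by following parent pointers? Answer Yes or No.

Yes

Ancestors of B (commits reachable by following parents): {B, G, I}.
G is in that set, so it is an ancestor of B.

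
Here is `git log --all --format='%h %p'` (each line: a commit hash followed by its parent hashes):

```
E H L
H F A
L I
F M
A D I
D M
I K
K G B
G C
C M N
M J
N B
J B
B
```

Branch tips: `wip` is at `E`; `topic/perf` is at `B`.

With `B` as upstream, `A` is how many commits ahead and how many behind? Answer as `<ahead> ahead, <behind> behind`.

9 ahead, 0 behind

Reachable from A: {A, B, C, D, G, I, J, K, M, N}.
Reachable from B: {B}.
Only in A's history (ahead): {A, C, D, G, I, J, K, M, N} — 9.
Only in B's history (behind): {} — 0.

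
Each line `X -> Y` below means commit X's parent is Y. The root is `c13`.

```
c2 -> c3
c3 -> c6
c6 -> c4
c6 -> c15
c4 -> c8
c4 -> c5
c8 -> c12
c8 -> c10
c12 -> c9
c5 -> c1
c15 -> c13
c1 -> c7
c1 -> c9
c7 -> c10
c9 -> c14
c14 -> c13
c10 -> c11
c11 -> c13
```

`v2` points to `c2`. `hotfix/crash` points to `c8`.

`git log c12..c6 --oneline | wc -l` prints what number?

Reachable from c6: {c1, c10, c11, c12, c13, c14, c15, c4, c5, c6, c7, c8, c9}.
Reachable from c12: {c12, c13, c14, c9}.
In c6's history but not c12's: {c1, c10, c11, c15, c4, c5, c6, c7, c8} — 9 commits.

9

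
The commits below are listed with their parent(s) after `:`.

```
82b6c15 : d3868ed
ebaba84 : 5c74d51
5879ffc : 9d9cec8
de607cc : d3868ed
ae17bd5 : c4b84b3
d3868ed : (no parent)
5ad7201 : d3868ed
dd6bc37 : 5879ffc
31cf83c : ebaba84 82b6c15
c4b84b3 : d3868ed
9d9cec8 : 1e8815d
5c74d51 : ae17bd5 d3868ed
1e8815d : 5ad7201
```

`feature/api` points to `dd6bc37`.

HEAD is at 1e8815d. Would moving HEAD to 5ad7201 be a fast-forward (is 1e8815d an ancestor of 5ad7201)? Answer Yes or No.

A fast-forward from 1e8815d to 5ad7201 is possible iff 1e8815d is an ancestor of 5ad7201.
Ancestors of 5ad7201: {5ad7201, d3868ed}.
1e8815d is not among them, so fast-forward is not possible.

No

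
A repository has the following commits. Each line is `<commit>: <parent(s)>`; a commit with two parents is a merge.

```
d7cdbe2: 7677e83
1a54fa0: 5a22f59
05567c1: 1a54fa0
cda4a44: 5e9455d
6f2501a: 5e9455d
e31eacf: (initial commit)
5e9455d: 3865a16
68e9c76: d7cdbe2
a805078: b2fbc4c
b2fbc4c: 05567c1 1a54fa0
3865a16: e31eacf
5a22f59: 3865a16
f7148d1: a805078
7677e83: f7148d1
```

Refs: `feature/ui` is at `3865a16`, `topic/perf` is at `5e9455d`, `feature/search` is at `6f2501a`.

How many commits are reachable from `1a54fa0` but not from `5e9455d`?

2

Reachable from 1a54fa0: {1a54fa0, 3865a16, 5a22f59, e31eacf}.
Reachable from 5e9455d: {3865a16, 5e9455d, e31eacf}.
In 1a54fa0's history but not 5e9455d's: {1a54fa0, 5a22f59} — 2 commits.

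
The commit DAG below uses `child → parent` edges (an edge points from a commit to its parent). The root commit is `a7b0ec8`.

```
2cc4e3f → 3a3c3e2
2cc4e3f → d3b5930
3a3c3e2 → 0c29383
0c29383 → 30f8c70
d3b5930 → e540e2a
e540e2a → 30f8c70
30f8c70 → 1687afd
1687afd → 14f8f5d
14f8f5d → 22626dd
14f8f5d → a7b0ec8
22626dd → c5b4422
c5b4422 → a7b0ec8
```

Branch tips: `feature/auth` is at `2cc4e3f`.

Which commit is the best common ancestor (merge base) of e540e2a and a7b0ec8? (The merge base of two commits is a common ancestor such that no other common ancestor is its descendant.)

a7b0ec8

Ancestors of e540e2a: {14f8f5d, 1687afd, 22626dd, 30f8c70, a7b0ec8, c5b4422, e540e2a}.
Ancestors of a7b0ec8: {a7b0ec8}.
Common ancestors: {a7b0ec8}.
The only common ancestor is a7b0ec8, so it is the merge base.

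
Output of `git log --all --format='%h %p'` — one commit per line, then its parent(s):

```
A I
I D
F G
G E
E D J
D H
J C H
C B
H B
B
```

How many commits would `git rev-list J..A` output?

Reachable from A: {A, B, D, H, I}.
Reachable from J: {B, C, H, J}.
In A's history but not J's: {A, D, I} — 3 commits.

3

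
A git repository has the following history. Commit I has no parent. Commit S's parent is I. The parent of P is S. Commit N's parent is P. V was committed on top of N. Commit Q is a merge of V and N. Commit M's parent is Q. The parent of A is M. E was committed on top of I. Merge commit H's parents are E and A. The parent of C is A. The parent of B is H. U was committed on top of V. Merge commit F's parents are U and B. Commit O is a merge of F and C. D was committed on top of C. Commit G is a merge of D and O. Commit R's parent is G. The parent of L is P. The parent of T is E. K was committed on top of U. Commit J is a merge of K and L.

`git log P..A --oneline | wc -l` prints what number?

Reachable from A: {A, I, M, N, P, Q, S, V}.
Reachable from P: {I, P, S}.
In A's history but not P's: {A, M, N, Q, V} — 5 commits.

5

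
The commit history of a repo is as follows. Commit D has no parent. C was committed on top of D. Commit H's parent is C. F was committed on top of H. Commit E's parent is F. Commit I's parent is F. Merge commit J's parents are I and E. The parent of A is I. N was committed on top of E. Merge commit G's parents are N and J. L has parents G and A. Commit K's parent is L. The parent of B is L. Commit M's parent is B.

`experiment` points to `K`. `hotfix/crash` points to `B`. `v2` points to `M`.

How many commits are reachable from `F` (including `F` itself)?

Walking parent pointers from F: reachable set = {C, D, F, H}.
That is 4 commits.

4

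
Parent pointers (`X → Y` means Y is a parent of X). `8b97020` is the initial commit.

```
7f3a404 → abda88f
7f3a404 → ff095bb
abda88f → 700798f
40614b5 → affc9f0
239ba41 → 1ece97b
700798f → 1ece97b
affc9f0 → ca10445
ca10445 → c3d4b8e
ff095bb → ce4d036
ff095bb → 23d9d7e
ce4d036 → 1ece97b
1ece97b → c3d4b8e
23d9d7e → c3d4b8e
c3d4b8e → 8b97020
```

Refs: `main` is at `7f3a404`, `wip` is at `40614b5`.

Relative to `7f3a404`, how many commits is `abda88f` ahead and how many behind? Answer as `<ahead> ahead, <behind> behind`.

0 ahead, 4 behind

Reachable from abda88f: {1ece97b, 700798f, 8b97020, abda88f, c3d4b8e}.
Reachable from 7f3a404: {1ece97b, 23d9d7e, 700798f, 7f3a404, 8b97020, abda88f, c3d4b8e, ce4d036, ff095bb}.
Only in abda88f's history (ahead): {} — 0.
Only in 7f3a404's history (behind): {23d9d7e, 7f3a404, ce4d036, ff095bb} — 4.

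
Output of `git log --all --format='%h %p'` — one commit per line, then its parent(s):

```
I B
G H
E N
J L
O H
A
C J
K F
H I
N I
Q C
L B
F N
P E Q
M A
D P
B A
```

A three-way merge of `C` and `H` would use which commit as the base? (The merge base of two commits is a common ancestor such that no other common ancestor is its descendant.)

B

Ancestors of C: {A, B, C, J, L}.
Ancestors of H: {A, B, H, I}.
Common ancestors: {A, B}.
Among these, B is not an ancestor of any other common ancestor — it is the merge base.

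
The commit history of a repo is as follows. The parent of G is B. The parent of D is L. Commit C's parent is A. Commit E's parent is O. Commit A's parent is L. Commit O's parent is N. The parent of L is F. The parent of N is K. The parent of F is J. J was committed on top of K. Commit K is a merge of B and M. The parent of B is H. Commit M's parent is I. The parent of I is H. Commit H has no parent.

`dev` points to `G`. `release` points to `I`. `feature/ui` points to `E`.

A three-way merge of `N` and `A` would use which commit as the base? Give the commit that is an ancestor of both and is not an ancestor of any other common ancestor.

K

Ancestors of N: {B, H, I, K, M, N}.
Ancestors of A: {A, B, F, H, I, J, K, L, M}.
Common ancestors: {B, H, I, K, M}.
Among these, K is not an ancestor of any other common ancestor — it is the merge base.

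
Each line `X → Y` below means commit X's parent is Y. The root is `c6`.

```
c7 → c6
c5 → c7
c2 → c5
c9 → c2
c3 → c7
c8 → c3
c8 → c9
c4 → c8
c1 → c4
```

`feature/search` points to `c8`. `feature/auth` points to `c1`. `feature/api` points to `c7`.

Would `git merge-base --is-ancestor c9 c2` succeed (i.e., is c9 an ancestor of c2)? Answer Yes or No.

Ancestors of c2: {c2, c5, c6, c7}.
c9 is not in that set, so it is not an ancestor of c2.

No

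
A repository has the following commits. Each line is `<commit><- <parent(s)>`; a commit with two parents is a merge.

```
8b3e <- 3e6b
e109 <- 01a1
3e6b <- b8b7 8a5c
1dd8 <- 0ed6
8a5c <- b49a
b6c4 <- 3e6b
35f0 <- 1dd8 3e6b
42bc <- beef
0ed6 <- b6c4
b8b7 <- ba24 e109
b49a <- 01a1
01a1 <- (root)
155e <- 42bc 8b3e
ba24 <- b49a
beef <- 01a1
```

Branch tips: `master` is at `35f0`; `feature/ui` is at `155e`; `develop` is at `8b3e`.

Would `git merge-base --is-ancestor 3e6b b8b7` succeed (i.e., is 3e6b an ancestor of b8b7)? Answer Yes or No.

Ancestors of b8b7: {01a1, b49a, b8b7, ba24, e109}.
3e6b is not in that set, so it is not an ancestor of b8b7.

No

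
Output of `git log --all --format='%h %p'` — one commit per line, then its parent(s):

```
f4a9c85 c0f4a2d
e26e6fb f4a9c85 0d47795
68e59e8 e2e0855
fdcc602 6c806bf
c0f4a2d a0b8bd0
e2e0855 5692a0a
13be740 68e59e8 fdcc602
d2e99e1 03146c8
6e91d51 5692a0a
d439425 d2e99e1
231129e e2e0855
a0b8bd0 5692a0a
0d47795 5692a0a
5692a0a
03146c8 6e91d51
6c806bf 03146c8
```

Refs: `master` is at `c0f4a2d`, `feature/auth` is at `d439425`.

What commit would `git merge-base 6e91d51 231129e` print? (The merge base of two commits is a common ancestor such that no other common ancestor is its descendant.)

5692a0a

Ancestors of 6e91d51: {5692a0a, 6e91d51}.
Ancestors of 231129e: {231129e, 5692a0a, e2e0855}.
Common ancestors: {5692a0a}.
The only common ancestor is 5692a0a, so it is the merge base.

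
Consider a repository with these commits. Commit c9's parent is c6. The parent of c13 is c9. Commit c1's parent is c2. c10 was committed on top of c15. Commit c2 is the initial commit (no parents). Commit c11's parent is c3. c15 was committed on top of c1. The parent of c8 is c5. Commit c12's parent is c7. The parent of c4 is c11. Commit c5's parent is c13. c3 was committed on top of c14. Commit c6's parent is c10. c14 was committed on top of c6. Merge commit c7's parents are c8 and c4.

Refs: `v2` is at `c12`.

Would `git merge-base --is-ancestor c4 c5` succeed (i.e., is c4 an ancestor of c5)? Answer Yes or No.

No

Ancestors of c5: {c1, c10, c13, c15, c2, c5, c6, c9}.
c4 is not in that set, so it is not an ancestor of c5.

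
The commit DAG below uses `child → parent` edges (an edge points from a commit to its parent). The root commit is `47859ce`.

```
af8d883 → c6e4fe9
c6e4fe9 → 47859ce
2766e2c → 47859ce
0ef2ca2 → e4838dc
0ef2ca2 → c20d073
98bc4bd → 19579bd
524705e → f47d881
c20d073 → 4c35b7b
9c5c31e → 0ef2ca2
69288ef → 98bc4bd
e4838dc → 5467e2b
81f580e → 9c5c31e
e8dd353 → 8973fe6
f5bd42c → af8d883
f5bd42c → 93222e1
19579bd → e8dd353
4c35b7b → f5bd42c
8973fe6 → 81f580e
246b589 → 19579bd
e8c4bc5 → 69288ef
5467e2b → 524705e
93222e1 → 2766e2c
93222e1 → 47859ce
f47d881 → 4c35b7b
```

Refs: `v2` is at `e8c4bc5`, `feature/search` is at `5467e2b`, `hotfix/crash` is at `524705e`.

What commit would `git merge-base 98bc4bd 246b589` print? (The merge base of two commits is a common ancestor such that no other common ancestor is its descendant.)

Ancestors of 98bc4bd: {0ef2ca2, 19579bd, 2766e2c, 47859ce, 4c35b7b, 524705e, 5467e2b, 81f580e, 8973fe6, 93222e1, 98bc4bd, 9c5c31e, af8d883, c20d073, c6e4fe9, e4838dc, e8dd353, f47d881, f5bd42c}.
Ancestors of 246b589: {0ef2ca2, 19579bd, 246b589, 2766e2c, 47859ce, 4c35b7b, 524705e, 5467e2b, 81f580e, 8973fe6, 93222e1, 9c5c31e, af8d883, c20d073, c6e4fe9, e4838dc, e8dd353, f47d881, f5bd42c}.
Common ancestors: {0ef2ca2, 19579bd, 2766e2c, 47859ce, 4c35b7b, 524705e, 5467e2b, 81f580e, 8973fe6, 93222e1, 9c5c31e, af8d883, c20d073, c6e4fe9, e4838dc, e8dd353, f47d881, f5bd42c}.
Among these, 19579bd is not an ancestor of any other common ancestor — it is the merge base.

19579bd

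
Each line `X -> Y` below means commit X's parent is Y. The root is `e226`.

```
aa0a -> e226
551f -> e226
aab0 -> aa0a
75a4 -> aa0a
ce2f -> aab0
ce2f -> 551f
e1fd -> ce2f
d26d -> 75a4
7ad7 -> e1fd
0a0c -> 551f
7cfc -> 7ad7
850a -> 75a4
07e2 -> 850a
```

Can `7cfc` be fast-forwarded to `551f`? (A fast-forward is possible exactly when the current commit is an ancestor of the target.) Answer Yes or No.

No

A fast-forward from 7cfc to 551f is possible iff 7cfc is an ancestor of 551f.
Ancestors of 551f: {551f, e226}.
7cfc is not among them, so fast-forward is not possible.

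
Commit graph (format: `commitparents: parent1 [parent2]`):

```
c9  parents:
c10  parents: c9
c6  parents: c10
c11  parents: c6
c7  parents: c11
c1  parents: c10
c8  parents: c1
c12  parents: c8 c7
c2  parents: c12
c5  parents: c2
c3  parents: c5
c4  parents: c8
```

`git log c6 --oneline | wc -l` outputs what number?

Walking parent pointers from c6: reachable set = {c10, c6, c9}.
That is 3 commits.

3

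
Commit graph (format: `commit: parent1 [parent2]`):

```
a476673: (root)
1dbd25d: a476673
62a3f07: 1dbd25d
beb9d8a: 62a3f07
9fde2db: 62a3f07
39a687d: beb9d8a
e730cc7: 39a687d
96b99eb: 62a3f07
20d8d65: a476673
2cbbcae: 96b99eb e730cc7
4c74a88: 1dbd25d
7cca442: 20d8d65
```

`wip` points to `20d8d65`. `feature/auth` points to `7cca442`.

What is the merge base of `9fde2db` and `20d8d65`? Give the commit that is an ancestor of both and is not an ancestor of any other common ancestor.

a476673

Ancestors of 9fde2db: {1dbd25d, 62a3f07, 9fde2db, a476673}.
Ancestors of 20d8d65: {20d8d65, a476673}.
Common ancestors: {a476673}.
The only common ancestor is a476673, so it is the merge base.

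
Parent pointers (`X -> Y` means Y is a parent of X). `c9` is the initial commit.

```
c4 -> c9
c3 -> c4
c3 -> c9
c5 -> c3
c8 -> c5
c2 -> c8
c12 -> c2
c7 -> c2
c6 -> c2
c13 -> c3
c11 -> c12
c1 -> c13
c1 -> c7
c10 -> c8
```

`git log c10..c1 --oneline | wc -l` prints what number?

Reachable from c1: {c1, c13, c2, c3, c4, c5, c7, c8, c9}.
Reachable from c10: {c10, c3, c4, c5, c8, c9}.
In c1's history but not c10's: {c1, c13, c2, c7} — 4 commits.

4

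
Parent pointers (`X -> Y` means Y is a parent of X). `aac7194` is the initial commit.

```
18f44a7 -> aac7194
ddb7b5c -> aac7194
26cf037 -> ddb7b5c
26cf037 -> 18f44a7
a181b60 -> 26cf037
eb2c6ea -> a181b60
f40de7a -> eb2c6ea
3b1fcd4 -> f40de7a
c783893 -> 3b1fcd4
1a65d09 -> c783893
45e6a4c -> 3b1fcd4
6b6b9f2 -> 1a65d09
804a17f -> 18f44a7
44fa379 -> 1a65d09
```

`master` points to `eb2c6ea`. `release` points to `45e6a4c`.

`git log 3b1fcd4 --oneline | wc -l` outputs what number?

8

Walking parent pointers from 3b1fcd4: reachable set = {18f44a7, 26cf037, 3b1fcd4, a181b60, aac7194, ddb7b5c, eb2c6ea, f40de7a}.
That is 8 commits.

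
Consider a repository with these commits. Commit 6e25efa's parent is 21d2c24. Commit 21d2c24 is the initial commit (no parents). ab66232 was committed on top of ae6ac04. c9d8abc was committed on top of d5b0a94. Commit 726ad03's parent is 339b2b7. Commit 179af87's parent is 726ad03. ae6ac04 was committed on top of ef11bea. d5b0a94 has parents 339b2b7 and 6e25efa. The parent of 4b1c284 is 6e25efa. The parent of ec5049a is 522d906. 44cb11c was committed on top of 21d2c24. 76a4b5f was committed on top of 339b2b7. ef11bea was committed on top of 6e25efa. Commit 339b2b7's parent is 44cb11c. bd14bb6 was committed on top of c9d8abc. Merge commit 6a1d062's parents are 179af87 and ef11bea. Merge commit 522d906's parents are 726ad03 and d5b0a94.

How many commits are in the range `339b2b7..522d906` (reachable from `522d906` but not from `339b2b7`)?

4

Reachable from 522d906: {21d2c24, 339b2b7, 44cb11c, 522d906, 6e25efa, 726ad03, d5b0a94}.
Reachable from 339b2b7: {21d2c24, 339b2b7, 44cb11c}.
In 522d906's history but not 339b2b7's: {522d906, 6e25efa, 726ad03, d5b0a94} — 4 commits.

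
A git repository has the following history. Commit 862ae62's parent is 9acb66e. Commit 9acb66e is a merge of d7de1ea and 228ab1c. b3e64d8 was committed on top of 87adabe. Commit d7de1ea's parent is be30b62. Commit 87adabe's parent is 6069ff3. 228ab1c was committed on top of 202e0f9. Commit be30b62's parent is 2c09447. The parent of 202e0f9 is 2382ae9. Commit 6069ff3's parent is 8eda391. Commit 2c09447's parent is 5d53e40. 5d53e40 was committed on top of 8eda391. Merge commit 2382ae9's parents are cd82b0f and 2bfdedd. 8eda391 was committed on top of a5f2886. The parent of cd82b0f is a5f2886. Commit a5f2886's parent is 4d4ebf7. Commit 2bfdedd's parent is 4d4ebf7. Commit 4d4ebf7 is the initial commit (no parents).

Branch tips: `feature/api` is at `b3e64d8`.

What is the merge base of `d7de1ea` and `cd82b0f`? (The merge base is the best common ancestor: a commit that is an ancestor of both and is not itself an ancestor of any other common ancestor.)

Ancestors of d7de1ea: {2c09447, 4d4ebf7, 5d53e40, 8eda391, a5f2886, be30b62, d7de1ea}.
Ancestors of cd82b0f: {4d4ebf7, a5f2886, cd82b0f}.
Common ancestors: {4d4ebf7, a5f2886}.
Among these, a5f2886 is not an ancestor of any other common ancestor — it is the merge base.

a5f2886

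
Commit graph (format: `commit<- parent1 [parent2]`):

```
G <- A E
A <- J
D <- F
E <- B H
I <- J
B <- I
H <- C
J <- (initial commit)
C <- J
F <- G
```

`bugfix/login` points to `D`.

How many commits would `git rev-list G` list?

Walking parent pointers from G: reachable set = {A, B, C, E, G, H, I, J}.
That is 8 commits.

8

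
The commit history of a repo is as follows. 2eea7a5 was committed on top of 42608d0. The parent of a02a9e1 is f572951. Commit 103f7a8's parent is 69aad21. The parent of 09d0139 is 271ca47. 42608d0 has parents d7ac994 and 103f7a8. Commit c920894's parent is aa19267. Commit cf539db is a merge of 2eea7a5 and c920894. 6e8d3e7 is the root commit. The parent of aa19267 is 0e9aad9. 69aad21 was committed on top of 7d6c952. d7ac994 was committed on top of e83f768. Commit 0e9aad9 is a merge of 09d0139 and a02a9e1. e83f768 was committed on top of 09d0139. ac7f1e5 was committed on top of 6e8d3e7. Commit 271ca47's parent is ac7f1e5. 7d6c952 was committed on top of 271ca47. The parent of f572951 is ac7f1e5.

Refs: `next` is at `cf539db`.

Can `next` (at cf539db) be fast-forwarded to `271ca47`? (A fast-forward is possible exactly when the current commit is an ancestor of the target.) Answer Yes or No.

A fast-forward from cf539db to 271ca47 is possible iff cf539db is an ancestor of 271ca47.
Ancestors of 271ca47: {271ca47, 6e8d3e7, ac7f1e5}.
cf539db is not among them, so fast-forward is not possible.

No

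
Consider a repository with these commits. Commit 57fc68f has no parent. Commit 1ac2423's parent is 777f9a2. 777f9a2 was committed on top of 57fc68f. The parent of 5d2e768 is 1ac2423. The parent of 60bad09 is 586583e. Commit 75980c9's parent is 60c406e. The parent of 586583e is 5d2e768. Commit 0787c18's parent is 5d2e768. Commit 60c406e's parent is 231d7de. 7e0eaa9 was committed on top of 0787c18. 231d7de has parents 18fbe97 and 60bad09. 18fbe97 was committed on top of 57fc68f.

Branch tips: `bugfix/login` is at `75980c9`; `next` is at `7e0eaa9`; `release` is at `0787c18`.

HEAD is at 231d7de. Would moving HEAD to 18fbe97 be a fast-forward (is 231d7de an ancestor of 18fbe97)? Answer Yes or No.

A fast-forward from 231d7de to 18fbe97 is possible iff 231d7de is an ancestor of 18fbe97.
Ancestors of 18fbe97: {18fbe97, 57fc68f}.
231d7de is not among them, so fast-forward is not possible.

No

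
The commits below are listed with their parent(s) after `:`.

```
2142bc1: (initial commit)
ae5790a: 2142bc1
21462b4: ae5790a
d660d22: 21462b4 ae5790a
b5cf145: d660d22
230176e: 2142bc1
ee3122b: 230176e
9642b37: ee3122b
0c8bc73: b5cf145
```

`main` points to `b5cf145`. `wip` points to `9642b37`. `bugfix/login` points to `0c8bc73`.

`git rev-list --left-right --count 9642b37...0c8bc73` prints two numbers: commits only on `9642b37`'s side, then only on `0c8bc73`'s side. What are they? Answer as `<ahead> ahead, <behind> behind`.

Reachable from 9642b37: {2142bc1, 230176e, 9642b37, ee3122b}.
Reachable from 0c8bc73: {0c8bc73, 2142bc1, 21462b4, ae5790a, b5cf145, d660d22}.
Only in 9642b37's history (ahead): {230176e, 9642b37, ee3122b} — 3.
Only in 0c8bc73's history (behind): {0c8bc73, 21462b4, ae5790a, b5cf145, d660d22} — 5.

3 ahead, 5 behind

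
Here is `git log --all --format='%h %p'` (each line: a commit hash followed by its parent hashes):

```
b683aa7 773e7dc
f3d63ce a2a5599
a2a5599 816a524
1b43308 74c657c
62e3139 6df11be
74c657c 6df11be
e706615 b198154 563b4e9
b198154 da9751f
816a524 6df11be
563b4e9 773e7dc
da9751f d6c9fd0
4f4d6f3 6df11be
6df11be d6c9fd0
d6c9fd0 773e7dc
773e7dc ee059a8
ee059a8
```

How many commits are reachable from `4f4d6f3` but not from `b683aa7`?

Reachable from 4f4d6f3: {4f4d6f3, 6df11be, 773e7dc, d6c9fd0, ee059a8}.
Reachable from b683aa7: {773e7dc, b683aa7, ee059a8}.
In 4f4d6f3's history but not b683aa7's: {4f4d6f3, 6df11be, d6c9fd0} — 3 commits.

3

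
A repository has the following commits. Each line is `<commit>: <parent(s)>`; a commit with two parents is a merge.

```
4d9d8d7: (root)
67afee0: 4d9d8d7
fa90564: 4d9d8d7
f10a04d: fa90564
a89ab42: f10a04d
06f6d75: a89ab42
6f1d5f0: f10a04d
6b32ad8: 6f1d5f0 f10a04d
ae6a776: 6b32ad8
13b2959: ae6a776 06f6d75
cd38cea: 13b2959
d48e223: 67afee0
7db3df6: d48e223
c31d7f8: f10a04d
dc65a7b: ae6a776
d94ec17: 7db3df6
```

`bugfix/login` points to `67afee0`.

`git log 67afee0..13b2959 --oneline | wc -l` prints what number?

8

Reachable from 13b2959: {06f6d75, 13b2959, 4d9d8d7, 6b32ad8, 6f1d5f0, a89ab42, ae6a776, f10a04d, fa90564}.
Reachable from 67afee0: {4d9d8d7, 67afee0}.
In 13b2959's history but not 67afee0's: {06f6d75, 13b2959, 6b32ad8, 6f1d5f0, a89ab42, ae6a776, f10a04d, fa90564} — 8 commits.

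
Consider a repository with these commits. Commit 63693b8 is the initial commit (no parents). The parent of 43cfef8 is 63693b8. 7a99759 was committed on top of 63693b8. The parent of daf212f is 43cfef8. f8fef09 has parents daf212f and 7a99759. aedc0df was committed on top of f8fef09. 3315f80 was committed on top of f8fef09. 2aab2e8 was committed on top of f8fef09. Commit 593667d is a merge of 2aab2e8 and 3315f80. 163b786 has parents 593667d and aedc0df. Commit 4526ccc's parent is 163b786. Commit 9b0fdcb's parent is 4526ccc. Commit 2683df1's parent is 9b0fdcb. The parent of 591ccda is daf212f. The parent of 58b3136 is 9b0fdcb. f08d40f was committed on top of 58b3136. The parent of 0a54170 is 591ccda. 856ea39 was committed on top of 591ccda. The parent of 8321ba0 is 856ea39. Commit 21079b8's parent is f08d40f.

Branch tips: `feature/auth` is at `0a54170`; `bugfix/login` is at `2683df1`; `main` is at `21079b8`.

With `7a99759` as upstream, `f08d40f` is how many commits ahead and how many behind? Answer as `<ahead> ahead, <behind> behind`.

Reachable from f08d40f: {163b786, 2aab2e8, 3315f80, 43cfef8, 4526ccc, 58b3136, 593667d, 63693b8, 7a99759, 9b0fdcb, aedc0df, daf212f, f08d40f, f8fef09}.
Reachable from 7a99759: {63693b8, 7a99759}.
Only in f08d40f's history (ahead): {163b786, 2aab2e8, 3315f80, 43cfef8, 4526ccc, 58b3136, 593667d, 9b0fdcb, aedc0df, daf212f, f08d40f, f8fef09} — 12.
Only in 7a99759's history (behind): {} — 0.

12 ahead, 0 behind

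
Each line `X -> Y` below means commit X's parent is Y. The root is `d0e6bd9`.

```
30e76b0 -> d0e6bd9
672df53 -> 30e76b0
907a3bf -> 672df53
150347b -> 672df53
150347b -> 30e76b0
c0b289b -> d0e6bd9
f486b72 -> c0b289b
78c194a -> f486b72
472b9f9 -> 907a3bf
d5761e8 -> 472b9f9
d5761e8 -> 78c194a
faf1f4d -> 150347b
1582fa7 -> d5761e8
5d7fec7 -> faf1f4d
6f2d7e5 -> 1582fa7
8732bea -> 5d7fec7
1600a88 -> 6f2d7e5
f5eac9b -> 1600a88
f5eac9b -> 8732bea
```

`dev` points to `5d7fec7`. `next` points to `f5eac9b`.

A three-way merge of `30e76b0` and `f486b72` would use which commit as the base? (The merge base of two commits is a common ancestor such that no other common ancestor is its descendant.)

Ancestors of 30e76b0: {30e76b0, d0e6bd9}.
Ancestors of f486b72: {c0b289b, d0e6bd9, f486b72}.
Common ancestors: {d0e6bd9}.
The only common ancestor is d0e6bd9, so it is the merge base.

d0e6bd9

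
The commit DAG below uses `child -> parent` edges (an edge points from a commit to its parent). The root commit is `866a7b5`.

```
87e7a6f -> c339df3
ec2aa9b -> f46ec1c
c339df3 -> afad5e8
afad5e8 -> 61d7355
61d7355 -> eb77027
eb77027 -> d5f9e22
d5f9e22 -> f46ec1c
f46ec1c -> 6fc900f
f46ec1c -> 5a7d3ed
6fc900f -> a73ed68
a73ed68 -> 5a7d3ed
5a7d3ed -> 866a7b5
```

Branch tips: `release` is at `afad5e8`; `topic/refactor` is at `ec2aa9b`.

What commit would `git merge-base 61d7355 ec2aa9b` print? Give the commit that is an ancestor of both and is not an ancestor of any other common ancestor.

Ancestors of 61d7355: {5a7d3ed, 61d7355, 6fc900f, 866a7b5, a73ed68, d5f9e22, eb77027, f46ec1c}.
Ancestors of ec2aa9b: {5a7d3ed, 6fc900f, 866a7b5, a73ed68, ec2aa9b, f46ec1c}.
Common ancestors: {5a7d3ed, 6fc900f, 866a7b5, a73ed68, f46ec1c}.
Among these, f46ec1c is not an ancestor of any other common ancestor — it is the merge base.

f46ec1c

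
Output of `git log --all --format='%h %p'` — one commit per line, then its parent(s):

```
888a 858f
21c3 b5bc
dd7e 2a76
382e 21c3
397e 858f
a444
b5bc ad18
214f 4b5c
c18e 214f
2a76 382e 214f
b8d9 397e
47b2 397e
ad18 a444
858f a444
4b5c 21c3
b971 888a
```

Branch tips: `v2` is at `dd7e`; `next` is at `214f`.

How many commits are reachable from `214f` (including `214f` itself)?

6

Walking parent pointers from 214f: reachable set = {214f, 21c3, 4b5c, a444, ad18, b5bc}.
That is 6 commits.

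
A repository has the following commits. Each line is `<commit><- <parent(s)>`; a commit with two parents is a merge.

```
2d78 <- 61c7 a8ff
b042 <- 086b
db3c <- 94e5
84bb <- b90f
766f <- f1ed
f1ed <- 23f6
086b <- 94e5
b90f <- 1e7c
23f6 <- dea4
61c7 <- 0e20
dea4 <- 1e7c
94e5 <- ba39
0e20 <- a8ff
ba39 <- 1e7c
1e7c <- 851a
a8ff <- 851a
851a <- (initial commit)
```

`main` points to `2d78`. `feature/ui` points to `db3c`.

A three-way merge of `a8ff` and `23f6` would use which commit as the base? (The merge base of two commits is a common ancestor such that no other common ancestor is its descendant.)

Ancestors of a8ff: {851a, a8ff}.
Ancestors of 23f6: {1e7c, 23f6, 851a, dea4}.
Common ancestors: {851a}.
The only common ancestor is 851a, so it is the merge base.

851a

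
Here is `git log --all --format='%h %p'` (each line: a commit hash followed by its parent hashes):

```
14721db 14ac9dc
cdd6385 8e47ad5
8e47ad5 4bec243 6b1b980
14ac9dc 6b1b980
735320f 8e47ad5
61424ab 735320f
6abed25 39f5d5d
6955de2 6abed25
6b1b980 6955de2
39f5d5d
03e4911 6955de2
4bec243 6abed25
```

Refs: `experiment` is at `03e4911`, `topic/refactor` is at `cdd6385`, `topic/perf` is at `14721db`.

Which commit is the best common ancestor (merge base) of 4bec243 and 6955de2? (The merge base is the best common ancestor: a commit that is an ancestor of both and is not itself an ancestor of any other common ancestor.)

6abed25

Ancestors of 4bec243: {39f5d5d, 4bec243, 6abed25}.
Ancestors of 6955de2: {39f5d5d, 6955de2, 6abed25}.
Common ancestors: {39f5d5d, 6abed25}.
Among these, 6abed25 is not an ancestor of any other common ancestor — it is the merge base.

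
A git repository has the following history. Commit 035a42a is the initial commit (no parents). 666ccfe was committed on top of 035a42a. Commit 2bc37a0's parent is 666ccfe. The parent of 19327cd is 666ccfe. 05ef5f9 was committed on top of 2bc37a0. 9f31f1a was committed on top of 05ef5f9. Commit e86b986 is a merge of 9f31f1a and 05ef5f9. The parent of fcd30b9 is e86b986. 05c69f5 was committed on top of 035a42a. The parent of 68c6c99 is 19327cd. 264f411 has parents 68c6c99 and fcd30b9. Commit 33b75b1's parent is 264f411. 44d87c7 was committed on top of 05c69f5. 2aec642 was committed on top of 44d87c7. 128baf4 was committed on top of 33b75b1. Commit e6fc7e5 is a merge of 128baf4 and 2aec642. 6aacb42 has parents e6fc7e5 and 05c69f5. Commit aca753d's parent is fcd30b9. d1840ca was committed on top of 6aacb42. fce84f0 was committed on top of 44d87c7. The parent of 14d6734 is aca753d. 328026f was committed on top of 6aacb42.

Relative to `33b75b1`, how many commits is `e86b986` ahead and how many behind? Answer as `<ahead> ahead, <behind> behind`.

0 ahead, 5 behind

Reachable from e86b986: {035a42a, 05ef5f9, 2bc37a0, 666ccfe, 9f31f1a, e86b986}.
Reachable from 33b75b1: {035a42a, 05ef5f9, 19327cd, 264f411, 2bc37a0, 33b75b1, 666ccfe, 68c6c99, 9f31f1a, e86b986, fcd30b9}.
Only in e86b986's history (ahead): {} — 0.
Only in 33b75b1's history (behind): {19327cd, 264f411, 33b75b1, 68c6c99, fcd30b9} — 5.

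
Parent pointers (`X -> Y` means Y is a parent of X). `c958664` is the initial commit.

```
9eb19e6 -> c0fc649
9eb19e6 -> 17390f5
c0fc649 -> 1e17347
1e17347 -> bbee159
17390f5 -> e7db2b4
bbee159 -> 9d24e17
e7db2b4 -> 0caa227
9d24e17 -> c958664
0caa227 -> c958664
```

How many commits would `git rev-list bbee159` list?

Walking parent pointers from bbee159: reachable set = {9d24e17, bbee159, c958664}.
That is 3 commits.

3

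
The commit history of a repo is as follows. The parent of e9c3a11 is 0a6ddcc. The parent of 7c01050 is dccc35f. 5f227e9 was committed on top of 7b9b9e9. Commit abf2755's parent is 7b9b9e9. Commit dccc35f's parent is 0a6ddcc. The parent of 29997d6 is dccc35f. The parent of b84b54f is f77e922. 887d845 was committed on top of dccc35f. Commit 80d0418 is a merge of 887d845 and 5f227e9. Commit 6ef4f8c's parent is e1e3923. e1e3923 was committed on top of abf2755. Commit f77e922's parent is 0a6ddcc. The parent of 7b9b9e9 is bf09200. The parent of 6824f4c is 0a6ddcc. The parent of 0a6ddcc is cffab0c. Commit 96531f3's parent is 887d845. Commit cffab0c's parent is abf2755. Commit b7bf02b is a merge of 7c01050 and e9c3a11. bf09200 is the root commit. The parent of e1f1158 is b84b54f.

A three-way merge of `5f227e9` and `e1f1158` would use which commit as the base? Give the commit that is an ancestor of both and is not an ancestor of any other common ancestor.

7b9b9e9

Ancestors of 5f227e9: {5f227e9, 7b9b9e9, bf09200}.
Ancestors of e1f1158: {0a6ddcc, 7b9b9e9, abf2755, b84b54f, bf09200, cffab0c, e1f1158, f77e922}.
Common ancestors: {7b9b9e9, bf09200}.
Among these, 7b9b9e9 is not an ancestor of any other common ancestor — it is the merge base.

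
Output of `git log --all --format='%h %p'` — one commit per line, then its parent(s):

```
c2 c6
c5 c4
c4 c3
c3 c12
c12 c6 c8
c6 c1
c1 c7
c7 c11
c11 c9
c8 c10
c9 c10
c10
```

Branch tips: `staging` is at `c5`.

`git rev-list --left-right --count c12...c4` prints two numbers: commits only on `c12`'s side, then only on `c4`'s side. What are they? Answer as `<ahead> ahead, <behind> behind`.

0 ahead, 2 behind

Reachable from c12: {c1, c10, c11, c12, c6, c7, c8, c9}.
Reachable from c4: {c1, c10, c11, c12, c3, c4, c6, c7, c8, c9}.
Only in c12's history (ahead): {} — 0.
Only in c4's history (behind): {c3, c4} — 2.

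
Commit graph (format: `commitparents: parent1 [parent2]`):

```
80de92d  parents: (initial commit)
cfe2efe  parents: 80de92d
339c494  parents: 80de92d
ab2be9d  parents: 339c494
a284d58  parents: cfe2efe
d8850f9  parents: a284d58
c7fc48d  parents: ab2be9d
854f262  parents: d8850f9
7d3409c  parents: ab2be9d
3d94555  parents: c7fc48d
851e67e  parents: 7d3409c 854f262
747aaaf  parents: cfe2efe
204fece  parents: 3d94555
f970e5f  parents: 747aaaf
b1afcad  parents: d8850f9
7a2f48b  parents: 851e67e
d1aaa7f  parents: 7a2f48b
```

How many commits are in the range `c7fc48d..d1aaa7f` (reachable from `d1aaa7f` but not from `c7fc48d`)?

8

Reachable from d1aaa7f: {339c494, 7a2f48b, 7d3409c, 80de92d, 851e67e, 854f262, a284d58, ab2be9d, cfe2efe, d1aaa7f, d8850f9}.
Reachable from c7fc48d: {339c494, 80de92d, ab2be9d, c7fc48d}.
In d1aaa7f's history but not c7fc48d's: {7a2f48b, 7d3409c, 851e67e, 854f262, a284d58, cfe2efe, d1aaa7f, d8850f9} — 8 commits.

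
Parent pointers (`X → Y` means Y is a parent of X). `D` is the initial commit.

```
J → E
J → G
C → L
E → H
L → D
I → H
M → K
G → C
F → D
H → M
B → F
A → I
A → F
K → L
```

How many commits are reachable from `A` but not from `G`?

Reachable from A: {A, D, F, H, I, K, L, M}.
Reachable from G: {C, D, G, L}.
In A's history but not G's: {A, F, H, I, K, M} — 6 commits.

6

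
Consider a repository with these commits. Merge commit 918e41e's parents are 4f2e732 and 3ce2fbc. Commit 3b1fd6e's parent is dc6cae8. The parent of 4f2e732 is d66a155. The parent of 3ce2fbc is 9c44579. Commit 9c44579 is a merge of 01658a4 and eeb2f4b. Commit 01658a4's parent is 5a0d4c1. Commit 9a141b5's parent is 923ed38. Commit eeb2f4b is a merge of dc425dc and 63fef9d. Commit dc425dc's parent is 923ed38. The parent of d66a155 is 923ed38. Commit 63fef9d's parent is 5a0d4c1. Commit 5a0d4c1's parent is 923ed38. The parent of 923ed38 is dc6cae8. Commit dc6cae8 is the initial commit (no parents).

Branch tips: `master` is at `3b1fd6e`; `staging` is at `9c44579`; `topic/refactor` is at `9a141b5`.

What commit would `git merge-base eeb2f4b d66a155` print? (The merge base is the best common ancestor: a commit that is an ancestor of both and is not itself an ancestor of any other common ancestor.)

923ed38

Ancestors of eeb2f4b: {5a0d4c1, 63fef9d, 923ed38, dc425dc, dc6cae8, eeb2f4b}.
Ancestors of d66a155: {923ed38, d66a155, dc6cae8}.
Common ancestors: {923ed38, dc6cae8}.
Among these, 923ed38 is not an ancestor of any other common ancestor — it is the merge base.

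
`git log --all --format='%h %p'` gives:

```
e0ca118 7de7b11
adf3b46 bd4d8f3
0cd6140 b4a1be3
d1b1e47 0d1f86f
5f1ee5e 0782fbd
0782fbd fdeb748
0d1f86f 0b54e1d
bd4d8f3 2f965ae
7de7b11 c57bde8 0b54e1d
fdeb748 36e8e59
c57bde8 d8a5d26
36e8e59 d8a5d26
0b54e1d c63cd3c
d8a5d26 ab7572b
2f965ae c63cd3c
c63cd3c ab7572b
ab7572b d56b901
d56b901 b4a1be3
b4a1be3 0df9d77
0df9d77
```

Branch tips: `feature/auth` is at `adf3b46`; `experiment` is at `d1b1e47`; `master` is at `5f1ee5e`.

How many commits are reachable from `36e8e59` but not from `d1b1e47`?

Reachable from 36e8e59: {0df9d77, 36e8e59, ab7572b, b4a1be3, d56b901, d8a5d26}.
Reachable from d1b1e47: {0b54e1d, 0d1f86f, 0df9d77, ab7572b, b4a1be3, c63cd3c, d1b1e47, d56b901}.
In 36e8e59's history but not d1b1e47's: {36e8e59, d8a5d26} — 2 commits.

2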